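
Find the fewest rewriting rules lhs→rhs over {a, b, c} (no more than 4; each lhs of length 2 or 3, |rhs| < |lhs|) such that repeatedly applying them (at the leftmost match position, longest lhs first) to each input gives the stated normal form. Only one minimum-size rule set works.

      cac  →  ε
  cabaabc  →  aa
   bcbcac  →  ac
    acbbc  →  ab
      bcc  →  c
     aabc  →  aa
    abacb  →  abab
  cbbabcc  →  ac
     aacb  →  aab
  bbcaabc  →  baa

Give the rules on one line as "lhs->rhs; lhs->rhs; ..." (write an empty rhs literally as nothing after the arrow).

bba->a; bc->; ca->b; cb->b

  | cac => bc => ε
  | cabaabc => bbaabc => aabc => aa
  | bcbcac => bcac => ac
  | acbbc => abbc => ab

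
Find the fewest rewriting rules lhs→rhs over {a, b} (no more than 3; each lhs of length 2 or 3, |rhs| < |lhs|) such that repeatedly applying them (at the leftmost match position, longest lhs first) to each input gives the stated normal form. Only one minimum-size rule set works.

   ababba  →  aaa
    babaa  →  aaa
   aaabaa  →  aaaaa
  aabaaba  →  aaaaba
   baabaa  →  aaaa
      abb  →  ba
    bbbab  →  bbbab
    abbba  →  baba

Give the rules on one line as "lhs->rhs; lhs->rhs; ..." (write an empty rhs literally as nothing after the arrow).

  | ababba => abbaa => baaa => aaa
  | babaa => baaa => aaa
  | aaabaa => aaaaa
  | aabaaba => aaaaba

abb->ba; baa->aa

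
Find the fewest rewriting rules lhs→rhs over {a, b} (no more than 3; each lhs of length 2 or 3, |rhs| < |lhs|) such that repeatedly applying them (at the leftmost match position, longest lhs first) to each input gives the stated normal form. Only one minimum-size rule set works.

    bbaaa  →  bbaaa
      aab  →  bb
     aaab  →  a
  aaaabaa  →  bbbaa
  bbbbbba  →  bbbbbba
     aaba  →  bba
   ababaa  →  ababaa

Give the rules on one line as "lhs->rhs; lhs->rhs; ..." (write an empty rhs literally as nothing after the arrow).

  | bbaaa
  | aab => bb
  | aaab => abb => a
  | aaaabaa => aabbaa => bbbaa

aab->bb; abb->a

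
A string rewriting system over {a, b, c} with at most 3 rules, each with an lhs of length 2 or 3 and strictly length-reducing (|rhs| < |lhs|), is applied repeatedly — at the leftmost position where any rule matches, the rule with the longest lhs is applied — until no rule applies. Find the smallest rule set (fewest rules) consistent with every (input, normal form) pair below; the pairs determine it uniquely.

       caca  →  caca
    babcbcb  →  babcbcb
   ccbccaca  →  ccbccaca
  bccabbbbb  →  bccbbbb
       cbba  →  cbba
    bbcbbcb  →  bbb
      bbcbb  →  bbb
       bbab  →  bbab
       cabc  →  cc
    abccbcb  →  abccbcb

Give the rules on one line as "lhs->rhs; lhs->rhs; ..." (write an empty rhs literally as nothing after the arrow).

  | caca
  | babcbcb
  | ccbccaca
  | bccabbbbb => bccbbbb

bbc->b; cab->c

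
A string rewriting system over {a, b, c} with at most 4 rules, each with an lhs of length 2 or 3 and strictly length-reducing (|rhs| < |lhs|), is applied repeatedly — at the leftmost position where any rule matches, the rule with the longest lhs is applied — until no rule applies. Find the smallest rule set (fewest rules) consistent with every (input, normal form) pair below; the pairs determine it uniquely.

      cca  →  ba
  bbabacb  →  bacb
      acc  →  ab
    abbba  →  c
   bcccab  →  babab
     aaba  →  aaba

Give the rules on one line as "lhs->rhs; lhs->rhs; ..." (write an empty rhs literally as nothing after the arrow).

  | cca => ba
  | bbabacb => bacb
  | acc => ab
  | abbba => cbba => c

abb->cb; bba->; cc->b; ccc->ab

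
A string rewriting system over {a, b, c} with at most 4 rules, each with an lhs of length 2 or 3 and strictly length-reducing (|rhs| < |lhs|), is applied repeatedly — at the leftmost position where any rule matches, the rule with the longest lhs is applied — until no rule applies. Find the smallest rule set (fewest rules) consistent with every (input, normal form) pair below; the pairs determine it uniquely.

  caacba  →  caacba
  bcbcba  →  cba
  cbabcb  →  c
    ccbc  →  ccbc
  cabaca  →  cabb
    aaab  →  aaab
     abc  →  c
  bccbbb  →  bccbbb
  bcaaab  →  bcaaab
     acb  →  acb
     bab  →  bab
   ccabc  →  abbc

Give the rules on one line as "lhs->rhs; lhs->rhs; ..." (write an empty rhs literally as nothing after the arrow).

  | caacba
  | bcbcba => cba
  | cbabcb => cbcb => c
  | ccbc

abc->c; aca->b; bcb->; cca->ab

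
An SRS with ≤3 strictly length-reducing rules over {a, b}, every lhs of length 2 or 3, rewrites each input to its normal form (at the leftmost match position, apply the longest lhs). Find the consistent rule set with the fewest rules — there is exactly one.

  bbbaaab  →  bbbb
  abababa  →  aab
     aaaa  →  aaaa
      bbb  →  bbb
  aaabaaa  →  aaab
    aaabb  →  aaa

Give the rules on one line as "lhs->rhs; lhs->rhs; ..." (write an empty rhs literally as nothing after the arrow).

abb->a; ba->b

  | bbbaaab => bbbaab => bbbab => bbbb
  | abababa => abbaba => aaba => aab
  | aaaa
  | bbb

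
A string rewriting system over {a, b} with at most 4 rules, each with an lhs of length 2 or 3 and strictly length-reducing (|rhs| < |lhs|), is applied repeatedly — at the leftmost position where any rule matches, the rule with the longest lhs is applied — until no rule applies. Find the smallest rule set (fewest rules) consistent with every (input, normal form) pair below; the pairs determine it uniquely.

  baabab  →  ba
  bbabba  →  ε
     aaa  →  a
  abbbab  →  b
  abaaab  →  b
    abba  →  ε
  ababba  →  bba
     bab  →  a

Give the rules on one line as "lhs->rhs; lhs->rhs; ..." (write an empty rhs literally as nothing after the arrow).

  | baabab => bbab => ba
  | bbabba => baba => aa => ε
  | aaa => a
  | abbbab => abbab => abab => aab => b

aa->; ab->a; bab->a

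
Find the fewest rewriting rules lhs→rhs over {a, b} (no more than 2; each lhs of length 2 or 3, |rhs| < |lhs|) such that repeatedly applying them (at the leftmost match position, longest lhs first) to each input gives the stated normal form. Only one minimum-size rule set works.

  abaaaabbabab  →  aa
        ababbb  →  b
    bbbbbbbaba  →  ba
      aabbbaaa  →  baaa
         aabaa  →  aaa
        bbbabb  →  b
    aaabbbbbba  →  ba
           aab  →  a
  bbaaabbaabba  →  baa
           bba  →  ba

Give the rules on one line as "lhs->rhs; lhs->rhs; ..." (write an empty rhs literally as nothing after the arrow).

ab->; bb->b

  | abaaaabbabab => aaaabbabab => aaababab => aaabab => aaab => aa
  | ababbb => abbb => bb => b
  | bbbbbbbaba => bbbbbbaba => bbbbbaba => bbbbaba => bbbaba => bbaba => baba => ba
  | aabbbaaa => abbaaa => baaa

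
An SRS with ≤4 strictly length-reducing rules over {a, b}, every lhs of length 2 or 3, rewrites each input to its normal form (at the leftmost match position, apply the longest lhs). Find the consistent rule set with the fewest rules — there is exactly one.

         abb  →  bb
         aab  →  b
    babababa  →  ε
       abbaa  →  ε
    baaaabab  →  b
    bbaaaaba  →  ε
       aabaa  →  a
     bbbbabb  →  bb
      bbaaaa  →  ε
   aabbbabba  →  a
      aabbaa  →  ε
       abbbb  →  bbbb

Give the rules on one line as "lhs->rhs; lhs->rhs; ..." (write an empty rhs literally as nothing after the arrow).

  | abb => bb
  | aab => b
  | babababa => bababa => baba => ba => ε
  | abbaa => bbaa => aa => ε

aa->; ab->b; ba->; bba->a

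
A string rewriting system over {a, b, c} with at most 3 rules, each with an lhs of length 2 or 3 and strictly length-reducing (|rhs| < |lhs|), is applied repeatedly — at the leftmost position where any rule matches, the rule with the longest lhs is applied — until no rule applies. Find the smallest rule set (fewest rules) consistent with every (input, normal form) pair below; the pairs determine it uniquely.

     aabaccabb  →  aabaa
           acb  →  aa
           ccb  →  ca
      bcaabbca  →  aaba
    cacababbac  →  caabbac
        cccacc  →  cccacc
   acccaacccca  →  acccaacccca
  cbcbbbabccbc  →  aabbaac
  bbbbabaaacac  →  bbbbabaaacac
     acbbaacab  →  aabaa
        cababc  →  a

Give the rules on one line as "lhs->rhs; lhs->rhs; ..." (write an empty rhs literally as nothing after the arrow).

bc->; cab->; cb->a

  | aabaccabb => aabacb => aabaa
  | acb => aa
  | ccb => ca
  | bcaabbca => aabbca => aaba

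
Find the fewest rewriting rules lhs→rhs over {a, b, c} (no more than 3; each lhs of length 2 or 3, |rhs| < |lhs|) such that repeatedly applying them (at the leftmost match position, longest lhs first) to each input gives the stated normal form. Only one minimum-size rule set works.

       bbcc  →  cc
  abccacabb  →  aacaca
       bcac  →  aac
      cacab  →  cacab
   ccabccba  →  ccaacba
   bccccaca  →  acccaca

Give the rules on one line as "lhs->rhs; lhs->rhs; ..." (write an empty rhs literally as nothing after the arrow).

bb->; bc->a

  | bbcc => cc
  | abccacabb => aacacabb => aacaca
  | bcac => aac
  | cacab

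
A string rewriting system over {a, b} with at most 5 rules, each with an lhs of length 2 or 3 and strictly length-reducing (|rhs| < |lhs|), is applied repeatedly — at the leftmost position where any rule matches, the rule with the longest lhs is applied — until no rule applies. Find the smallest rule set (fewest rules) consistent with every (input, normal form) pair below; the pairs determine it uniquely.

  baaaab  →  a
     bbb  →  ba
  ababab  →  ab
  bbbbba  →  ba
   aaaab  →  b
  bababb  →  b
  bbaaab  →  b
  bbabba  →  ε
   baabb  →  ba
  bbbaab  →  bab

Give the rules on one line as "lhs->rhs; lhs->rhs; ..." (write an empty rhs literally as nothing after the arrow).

  | baaaab => baab => bb => a
  | bbb => ba
  | ababab => abab => ab
  | bbbbba => babba => baaa => ba

aa->; aba->a; bb->a; bbb->ba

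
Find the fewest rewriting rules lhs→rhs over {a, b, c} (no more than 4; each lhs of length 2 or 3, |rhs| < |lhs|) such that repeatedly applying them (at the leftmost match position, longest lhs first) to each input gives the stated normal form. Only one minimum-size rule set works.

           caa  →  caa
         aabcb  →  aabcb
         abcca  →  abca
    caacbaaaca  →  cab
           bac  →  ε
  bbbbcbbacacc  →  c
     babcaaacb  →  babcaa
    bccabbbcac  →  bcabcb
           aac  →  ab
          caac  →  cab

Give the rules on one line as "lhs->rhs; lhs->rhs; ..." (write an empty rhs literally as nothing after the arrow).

  | caa
  | aabcb
  | abcca => abca
  | caacbaaaca => cabbaaaca => caaaaca => caaaba => caac => cab

aba->c; ac->b; bb->; cc->c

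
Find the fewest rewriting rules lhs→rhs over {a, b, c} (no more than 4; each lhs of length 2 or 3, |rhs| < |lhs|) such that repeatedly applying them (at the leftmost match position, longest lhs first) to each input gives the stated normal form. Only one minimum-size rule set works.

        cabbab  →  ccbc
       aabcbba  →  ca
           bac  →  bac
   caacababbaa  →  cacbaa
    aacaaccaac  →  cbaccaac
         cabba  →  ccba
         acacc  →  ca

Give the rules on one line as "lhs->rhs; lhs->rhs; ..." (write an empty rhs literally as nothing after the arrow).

  | cabbab => ccbab => ccbc
  | aabcbba => accbba => accca => acaa => bba => ca
  | bac
  | caacababbaa => cabbbabbaa => ccbbabbaa => cccabbaa => caabbaa => cacbaa

ab->c; aca->bb; bb->c; ccc->ca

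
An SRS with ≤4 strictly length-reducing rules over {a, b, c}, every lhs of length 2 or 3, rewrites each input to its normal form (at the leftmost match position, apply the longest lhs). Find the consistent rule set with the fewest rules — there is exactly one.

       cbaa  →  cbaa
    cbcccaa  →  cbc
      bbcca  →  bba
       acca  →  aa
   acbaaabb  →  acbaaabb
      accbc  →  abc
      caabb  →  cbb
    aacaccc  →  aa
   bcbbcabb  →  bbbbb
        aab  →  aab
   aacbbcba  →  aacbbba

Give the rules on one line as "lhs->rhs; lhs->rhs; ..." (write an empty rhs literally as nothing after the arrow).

bcb->bb; ca->c; cc->

  | cbaa
  | cbcccaa => cbcaa => cbca => cbc
  | bbcca => bba
  | acca => aa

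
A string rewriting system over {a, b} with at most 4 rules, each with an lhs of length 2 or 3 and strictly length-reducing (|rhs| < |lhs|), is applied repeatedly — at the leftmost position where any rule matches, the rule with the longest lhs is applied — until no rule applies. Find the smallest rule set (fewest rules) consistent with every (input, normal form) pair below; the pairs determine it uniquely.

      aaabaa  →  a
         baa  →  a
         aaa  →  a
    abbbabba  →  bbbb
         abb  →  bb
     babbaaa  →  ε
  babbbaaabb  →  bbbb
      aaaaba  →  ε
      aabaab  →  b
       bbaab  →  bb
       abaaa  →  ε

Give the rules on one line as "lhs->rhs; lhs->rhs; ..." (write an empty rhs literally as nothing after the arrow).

aa->; ab->b; ba->; bab->bb

  | aaabaa => abaa => baa => a
  | baa => a
  | aaa => a
  | abbbabba => bbbabba => bbbbba => bbbb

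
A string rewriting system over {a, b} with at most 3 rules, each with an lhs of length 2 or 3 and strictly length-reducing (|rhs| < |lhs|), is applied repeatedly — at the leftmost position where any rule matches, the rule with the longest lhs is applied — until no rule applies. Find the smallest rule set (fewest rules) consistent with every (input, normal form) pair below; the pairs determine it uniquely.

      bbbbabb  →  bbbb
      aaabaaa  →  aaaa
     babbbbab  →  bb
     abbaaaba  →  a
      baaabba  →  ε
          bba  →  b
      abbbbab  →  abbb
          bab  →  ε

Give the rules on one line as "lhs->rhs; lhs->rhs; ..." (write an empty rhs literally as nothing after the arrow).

  | bbbbabb => bbbb
  | aaabaaa => aaaa
  | babbbbab => bbbab => bb
  | abbaaaba => abaaba => aaba => a

aab->; ba->; bab->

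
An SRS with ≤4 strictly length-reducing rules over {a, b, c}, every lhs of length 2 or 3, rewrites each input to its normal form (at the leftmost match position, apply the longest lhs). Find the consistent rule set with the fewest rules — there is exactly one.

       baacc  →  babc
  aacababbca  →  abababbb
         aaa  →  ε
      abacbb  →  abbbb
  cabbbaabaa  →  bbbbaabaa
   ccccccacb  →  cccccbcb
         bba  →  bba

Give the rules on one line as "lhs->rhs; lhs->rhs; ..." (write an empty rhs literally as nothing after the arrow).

  | baacc => babc
  | aacababbca => abababbca => abababbb
  | aaa => ε
  | abacbb => abbbb

aaa->; ac->b; ca->b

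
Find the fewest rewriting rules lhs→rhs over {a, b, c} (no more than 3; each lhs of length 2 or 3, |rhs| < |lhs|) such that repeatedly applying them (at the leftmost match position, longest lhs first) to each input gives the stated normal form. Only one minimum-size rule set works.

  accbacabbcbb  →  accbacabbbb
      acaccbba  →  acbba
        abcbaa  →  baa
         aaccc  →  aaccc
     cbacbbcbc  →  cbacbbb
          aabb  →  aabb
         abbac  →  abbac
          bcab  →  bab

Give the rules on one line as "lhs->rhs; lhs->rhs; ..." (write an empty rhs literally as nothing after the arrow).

  | accbacabbcbb => accbacabbbb
  | acaccbba => acbba
  | abcbaa => baa
  | aaccc

abc->; bc->b; cac->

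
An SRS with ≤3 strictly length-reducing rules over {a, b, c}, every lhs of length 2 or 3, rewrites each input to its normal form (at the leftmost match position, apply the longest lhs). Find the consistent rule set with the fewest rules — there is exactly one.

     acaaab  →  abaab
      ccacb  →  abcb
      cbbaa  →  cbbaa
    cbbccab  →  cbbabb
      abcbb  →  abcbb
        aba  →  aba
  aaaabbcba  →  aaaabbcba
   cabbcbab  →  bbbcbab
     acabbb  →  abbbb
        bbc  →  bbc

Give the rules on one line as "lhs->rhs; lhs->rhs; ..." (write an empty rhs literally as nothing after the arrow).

  | acaaab => abaab
  | ccacb => abcb
  | cbbaa
  | cbbccab => cbbabb

ca->b; cca->ab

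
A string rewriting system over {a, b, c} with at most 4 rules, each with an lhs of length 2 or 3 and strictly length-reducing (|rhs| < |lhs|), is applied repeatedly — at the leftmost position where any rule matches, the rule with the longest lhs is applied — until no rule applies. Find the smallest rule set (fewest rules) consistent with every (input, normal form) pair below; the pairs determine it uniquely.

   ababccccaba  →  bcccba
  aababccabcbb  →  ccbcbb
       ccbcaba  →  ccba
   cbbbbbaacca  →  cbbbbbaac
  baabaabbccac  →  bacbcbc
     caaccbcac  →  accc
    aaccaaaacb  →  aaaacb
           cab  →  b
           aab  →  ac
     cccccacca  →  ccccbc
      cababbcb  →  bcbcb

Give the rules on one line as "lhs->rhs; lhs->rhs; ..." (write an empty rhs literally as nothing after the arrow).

  | ababccccaba => cabccccaba => bccccaba => bcccba
  | aababccabcbb => acabccabcbb => abccabcbb => cccabcbb => ccbcbb
  | ccbcaba => ccba
  | cbbbbbaacca => cbbbbbaac

ab->c; bca->; ca->; cac->bc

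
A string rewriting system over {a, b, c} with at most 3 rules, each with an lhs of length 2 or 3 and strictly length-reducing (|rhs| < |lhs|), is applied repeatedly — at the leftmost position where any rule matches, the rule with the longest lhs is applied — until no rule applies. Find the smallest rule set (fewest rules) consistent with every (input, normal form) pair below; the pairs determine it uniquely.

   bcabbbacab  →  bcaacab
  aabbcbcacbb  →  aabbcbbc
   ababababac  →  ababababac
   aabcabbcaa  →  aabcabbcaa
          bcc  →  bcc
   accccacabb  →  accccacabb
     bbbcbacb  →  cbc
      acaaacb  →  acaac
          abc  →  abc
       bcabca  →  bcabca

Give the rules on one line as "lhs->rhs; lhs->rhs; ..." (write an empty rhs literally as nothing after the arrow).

  | bcabbbacab => bcaacab
  | aabbcbcacbb => aabbcbccb => aabbcbbc
  | ababababac
  | aabcabbcaa

acb->c; bbb->; ccb->bc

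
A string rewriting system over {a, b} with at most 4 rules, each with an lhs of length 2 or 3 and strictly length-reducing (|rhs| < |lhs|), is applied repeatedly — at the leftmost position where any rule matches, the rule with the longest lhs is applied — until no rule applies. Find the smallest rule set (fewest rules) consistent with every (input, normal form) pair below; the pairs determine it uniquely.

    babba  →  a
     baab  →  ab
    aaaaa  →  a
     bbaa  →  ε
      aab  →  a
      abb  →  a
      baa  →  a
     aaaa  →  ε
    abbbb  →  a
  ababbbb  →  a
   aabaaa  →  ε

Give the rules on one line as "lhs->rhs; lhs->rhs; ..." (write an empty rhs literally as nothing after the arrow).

aa->; aab->a; ba->; bb->

  | babba => bba => a
  | baab => ab
  | aaaaa => aaa => a
  | bbaa => aa => ε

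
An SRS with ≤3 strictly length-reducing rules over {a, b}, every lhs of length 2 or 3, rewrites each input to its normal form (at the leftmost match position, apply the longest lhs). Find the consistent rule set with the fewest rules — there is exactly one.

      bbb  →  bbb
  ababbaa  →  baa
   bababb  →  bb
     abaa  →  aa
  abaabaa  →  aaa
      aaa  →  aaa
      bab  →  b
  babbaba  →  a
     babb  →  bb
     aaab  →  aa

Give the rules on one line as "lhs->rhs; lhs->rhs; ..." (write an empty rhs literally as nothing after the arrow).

ab->; bba->a

  | bbb
  | ababbaa => abbaa => baa
  | bababb => babb => bb
  | abaa => aa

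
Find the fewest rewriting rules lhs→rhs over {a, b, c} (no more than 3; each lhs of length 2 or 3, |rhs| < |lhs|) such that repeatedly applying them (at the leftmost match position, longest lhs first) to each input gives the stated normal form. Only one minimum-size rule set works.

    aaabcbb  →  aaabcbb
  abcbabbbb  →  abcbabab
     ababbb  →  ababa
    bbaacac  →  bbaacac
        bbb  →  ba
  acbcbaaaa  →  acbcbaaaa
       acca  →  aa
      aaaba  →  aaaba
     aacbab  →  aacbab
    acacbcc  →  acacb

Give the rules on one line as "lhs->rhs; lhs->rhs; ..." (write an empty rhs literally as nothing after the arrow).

  | aaabcbb
  | abcbabbbb => abcbabab
  | ababbb => ababa
  | bbaacac

bbb->ba; cc->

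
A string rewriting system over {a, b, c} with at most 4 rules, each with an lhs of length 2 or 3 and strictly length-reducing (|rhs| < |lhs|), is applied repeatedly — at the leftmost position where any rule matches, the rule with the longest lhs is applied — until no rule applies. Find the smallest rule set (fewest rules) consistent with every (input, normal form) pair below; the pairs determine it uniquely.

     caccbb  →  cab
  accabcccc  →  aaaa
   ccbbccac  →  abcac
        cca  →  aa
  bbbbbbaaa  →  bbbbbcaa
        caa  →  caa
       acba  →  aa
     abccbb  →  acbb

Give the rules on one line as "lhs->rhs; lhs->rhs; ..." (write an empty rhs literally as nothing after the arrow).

aab->a; ba->c; cc->a

  | caccbb => caabb => cab
  | accabcccc => aaabcccc => aacccc => aaacc => aaaa
  | ccbbccac => abbccac => abbaac => abcac
  | cca => aa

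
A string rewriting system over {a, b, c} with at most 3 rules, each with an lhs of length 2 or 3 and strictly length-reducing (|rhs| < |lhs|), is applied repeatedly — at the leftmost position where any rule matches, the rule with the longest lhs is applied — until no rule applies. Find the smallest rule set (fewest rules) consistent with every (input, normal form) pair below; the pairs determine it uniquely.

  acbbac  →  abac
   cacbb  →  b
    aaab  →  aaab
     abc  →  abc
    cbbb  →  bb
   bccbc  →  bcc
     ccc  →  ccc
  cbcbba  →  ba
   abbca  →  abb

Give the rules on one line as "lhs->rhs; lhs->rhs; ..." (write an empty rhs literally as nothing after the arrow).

  | acbbac => abac
  | cacbb => cbb => b
  | aaab
  | abc

ca->; cb->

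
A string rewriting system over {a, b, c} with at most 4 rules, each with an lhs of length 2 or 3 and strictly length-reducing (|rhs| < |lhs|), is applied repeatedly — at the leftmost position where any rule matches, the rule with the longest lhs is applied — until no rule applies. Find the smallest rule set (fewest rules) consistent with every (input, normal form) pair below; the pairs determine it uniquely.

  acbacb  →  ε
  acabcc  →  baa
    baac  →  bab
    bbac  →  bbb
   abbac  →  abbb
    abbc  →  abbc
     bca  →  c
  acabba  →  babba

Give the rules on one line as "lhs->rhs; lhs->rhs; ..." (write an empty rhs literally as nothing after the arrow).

  | acbacb => acb => ε
  | acabcc => babcc => baa
  | baac => bab
  | bbac => bbb

ac->b; acb->; bca->c; bcc->a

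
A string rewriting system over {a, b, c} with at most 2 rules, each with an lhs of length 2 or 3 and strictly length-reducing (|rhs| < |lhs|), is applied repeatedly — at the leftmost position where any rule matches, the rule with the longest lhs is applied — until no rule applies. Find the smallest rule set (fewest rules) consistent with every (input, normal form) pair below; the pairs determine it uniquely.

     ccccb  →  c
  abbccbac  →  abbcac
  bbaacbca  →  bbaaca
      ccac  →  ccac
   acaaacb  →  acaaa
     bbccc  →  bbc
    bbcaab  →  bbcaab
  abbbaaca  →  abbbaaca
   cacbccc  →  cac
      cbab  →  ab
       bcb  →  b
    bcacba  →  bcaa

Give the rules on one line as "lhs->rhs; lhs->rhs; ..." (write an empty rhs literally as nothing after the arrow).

  | ccccb => ccb => c
  | abbccbac => abbcac
  | bbaacbca => bbaaca
  | ccac

cb->; ccc->c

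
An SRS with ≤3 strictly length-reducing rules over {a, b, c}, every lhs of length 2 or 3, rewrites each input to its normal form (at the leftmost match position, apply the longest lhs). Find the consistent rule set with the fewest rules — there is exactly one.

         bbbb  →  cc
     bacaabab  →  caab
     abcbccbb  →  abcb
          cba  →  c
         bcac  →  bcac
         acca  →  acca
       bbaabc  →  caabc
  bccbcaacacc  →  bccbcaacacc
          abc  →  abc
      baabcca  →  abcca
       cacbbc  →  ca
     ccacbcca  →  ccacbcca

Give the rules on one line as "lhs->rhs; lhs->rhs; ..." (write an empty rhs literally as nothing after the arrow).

  | bbbb => cbb => cc
  | bacaabab => caabab => caab
  | abcbccbb => abcbccc => abcb
  | cba => c

ba->; bb->c; ccc->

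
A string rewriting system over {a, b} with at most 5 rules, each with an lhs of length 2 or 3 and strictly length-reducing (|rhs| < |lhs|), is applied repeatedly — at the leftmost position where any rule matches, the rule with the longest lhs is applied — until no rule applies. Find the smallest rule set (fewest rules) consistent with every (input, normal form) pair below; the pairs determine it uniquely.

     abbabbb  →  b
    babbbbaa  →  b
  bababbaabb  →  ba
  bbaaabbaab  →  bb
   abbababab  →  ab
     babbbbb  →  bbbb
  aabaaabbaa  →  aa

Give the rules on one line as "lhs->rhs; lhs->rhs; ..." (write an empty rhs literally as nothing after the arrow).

aaa->; aba->a; abb->; bba->b

  | abbabbb => abbb => b
  | babbbbaa => bbbaa => bba => b
  | bababbaabb => babbaabb => baabb => ba
  | bbaaabbaab => baabbaab => baaab => bb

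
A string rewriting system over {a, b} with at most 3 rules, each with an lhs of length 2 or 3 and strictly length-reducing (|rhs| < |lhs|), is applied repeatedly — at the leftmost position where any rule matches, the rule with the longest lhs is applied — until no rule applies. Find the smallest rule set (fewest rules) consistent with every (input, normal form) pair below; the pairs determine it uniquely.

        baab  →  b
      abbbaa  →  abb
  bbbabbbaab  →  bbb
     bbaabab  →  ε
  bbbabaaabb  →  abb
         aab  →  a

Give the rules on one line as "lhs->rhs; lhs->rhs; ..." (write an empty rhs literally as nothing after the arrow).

aab->a; baa->; bab->aa

  | baab => b
  | abbbaa => abb
  | bbbabbbaab => bbaabbaab => bbbaab => bbb
  | bbaabab => bbab => baa => ε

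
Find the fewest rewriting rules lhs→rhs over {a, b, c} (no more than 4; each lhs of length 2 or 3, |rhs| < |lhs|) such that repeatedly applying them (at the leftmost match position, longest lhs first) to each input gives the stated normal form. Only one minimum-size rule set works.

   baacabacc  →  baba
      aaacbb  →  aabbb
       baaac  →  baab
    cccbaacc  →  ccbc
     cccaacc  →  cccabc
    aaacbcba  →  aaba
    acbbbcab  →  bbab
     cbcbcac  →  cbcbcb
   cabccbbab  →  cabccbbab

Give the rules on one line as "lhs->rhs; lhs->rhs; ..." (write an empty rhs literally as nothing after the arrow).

  | baacabacc => bababacc => bababbc => baba
  | aaacbb => aabbb
  | baaac => baab
  | cccbaacc => ccacc => ccbc

ac->b; bbc->; cba->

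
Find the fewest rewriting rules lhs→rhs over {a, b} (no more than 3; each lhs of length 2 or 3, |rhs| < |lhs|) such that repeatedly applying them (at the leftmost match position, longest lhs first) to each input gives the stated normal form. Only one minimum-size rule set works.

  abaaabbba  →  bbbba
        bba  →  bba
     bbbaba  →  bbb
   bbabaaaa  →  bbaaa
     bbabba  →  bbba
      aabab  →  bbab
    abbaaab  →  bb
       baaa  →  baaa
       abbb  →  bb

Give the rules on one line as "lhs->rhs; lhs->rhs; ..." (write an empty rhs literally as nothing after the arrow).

aab->bb; aba->; abb->b

  | abaaabbba => aabbba => bbbba
  | bba
  | bbbaba => bbb
  | bbabaaaa => bbaaa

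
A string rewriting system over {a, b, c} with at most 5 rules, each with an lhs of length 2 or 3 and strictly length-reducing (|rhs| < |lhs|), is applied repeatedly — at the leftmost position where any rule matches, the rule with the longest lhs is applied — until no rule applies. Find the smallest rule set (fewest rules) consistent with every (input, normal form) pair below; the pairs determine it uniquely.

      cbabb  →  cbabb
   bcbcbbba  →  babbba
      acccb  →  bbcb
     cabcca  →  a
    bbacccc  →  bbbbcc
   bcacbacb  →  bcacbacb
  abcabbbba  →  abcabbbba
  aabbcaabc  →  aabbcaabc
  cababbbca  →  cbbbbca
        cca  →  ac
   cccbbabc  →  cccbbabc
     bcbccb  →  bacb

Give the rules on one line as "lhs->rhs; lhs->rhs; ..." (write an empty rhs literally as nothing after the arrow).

  | cbabb
  | bcbcbbba => babbba
  | acccb => bbcb
  | cabcca => cabac => cbc => a

aba->b; acc->bb; cbc->a; cca->ac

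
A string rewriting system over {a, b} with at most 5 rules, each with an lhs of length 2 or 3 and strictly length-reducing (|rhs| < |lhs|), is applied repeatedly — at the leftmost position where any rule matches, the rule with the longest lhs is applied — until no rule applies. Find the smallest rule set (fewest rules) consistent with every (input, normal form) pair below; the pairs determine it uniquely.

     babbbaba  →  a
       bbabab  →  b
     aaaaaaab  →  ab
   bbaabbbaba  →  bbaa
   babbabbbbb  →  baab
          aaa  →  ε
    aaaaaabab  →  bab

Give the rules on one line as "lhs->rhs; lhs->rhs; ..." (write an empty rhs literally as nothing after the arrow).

aaa->; aba->b; abb->a; bbb->

  | babbbaba => bababa => bbba => a
  | bbabab => bbbb => b
  | aaaaaaab => aaaab => ab
  | bbaabbbaba => bbaababa => bbabba => bbaa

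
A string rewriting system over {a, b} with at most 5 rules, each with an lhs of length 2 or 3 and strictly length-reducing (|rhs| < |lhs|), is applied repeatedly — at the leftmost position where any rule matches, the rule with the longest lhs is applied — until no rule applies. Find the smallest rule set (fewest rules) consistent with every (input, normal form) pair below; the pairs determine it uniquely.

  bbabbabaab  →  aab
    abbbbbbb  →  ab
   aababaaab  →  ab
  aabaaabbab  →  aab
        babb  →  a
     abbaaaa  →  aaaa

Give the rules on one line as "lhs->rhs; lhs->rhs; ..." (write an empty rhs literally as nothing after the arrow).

aba->bb; ba->a; bb->; bba->

  | bbabbabaab => bbabaab => baab => aab
  | abbbbbbb => abbbbb => abbb => ab
  | aababaaab => abbbaaab => abaaab => bbaab => ab
  | aabaaabbab => abbaabbab => aabbab => aab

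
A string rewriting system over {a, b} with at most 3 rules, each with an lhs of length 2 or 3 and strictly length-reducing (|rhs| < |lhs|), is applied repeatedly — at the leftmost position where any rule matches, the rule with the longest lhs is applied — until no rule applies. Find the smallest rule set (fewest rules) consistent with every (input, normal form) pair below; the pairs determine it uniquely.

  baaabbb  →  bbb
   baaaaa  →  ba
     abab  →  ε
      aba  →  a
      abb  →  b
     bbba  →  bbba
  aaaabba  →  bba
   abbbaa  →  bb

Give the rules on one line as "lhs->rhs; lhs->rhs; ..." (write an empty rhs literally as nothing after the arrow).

aa->; ab->

  | baaabbb => babbb => bbb
  | baaaaa => baaa => ba
  | abab => ab => ε
  | aba => a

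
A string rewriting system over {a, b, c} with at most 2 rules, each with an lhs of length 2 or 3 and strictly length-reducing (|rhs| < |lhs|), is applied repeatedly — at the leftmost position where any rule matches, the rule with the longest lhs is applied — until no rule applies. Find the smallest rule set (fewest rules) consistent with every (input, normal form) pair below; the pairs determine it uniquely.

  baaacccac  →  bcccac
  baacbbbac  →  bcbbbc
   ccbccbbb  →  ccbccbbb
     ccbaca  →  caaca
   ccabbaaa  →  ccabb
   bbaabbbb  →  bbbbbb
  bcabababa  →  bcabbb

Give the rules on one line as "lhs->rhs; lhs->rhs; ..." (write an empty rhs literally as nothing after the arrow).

ba->b; cba->aa

  | baaacccac => baacccac => bacccac => bcccac
  | baacbbbac => bacbbbac => bcbbbac => bcbbbc
  | ccbccbbb
  | ccbaca => caaca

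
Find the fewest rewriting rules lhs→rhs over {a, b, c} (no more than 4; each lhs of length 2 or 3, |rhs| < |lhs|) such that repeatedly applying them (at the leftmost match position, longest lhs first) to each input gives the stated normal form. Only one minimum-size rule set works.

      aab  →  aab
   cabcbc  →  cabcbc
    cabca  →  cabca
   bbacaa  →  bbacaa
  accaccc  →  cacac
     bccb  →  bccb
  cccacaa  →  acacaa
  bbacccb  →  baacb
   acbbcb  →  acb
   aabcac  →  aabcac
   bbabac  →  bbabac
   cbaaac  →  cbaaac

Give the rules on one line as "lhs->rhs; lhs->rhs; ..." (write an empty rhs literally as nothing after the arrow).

acc->ca; bbc->ba; cbb->; ccc->ac

  | aab
  | cabcbc
  | cabca
  | bbacaa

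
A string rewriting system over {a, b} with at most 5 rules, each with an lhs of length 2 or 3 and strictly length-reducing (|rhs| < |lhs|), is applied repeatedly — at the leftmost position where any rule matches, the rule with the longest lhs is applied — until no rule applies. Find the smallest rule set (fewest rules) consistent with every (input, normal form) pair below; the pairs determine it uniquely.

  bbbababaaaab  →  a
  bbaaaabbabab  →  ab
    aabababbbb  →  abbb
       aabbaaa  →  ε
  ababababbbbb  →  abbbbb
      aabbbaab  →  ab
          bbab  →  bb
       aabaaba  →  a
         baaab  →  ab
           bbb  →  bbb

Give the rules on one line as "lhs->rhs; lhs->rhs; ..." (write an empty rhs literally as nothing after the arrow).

  | bbbababaaaab => bbbabaaaab => bbbaaaab => bbaaaab => baaaab => aaaab => aab => a
  | bbaaaabbabab => baaaabbabab => aaaabbabab => aabbabab => ababab => abab => ab
  | aabababbbb => aababbbb => aabbbb => abbb
  | aabbaaa => abaaa => aaaa => aa => ε

aa->; aab->a; ba->; baa->aa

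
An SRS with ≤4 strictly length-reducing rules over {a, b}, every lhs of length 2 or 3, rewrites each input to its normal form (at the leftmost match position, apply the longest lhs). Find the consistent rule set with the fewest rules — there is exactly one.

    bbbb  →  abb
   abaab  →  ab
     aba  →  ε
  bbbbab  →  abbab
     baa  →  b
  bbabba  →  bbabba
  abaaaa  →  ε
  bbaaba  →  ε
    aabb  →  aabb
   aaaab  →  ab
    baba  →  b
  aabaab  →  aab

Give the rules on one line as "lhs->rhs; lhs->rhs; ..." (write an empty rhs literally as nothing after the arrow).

aaa->; aba->; baa->b; bbb->ab

  | bbbb => abb
  | abaab => ab
  | aba => ε
  | bbbbab => abbab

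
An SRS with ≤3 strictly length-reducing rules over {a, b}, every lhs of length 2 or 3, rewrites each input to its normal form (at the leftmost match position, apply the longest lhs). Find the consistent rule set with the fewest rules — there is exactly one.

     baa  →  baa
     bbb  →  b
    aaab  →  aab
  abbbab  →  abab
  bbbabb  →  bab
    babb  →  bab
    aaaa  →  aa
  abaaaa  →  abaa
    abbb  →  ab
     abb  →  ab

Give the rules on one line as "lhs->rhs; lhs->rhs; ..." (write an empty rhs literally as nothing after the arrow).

aaa->aa; bb->b

  | baa
  | bbb => bb => b
  | aaab => aab
  | abbbab => abbab => abab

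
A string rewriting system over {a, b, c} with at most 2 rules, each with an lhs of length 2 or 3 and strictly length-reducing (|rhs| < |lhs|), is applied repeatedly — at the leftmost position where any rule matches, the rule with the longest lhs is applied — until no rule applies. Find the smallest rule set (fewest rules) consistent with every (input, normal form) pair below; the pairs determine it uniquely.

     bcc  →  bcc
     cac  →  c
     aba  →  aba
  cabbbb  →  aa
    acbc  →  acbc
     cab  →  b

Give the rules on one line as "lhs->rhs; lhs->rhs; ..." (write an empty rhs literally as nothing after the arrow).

bb->a; ca->

  | bcc
  | cac => c
  | aba
  | cabbbb => bbbb => abb => aa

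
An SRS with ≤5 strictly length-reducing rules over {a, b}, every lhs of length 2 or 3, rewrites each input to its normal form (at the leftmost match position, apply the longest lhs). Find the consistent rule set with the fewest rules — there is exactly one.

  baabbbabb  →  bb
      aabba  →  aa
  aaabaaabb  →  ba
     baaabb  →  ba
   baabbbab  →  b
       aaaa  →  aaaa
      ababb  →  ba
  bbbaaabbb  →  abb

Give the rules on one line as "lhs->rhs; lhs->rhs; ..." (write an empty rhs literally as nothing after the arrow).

aab->ba; bab->a; bba->; bbb->ba

  | baabbbabb => bbabbabb => bbabb => bb
  | aabba => baba => aa
  | aaabaaabb => abaaaabb => abaabab => abbaab => aab => ba
  | baaabb => babab => aab => ba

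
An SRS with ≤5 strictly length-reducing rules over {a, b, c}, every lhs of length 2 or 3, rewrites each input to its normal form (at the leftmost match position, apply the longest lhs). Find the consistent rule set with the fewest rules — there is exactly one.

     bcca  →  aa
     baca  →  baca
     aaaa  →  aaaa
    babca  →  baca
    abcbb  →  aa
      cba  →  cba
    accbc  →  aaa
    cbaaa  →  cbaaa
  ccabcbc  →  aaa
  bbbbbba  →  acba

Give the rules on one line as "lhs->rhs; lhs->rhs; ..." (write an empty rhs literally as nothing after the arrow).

  | bcca => cca => aa
  | baca
  | aaaa
  | babca => baca

bb->c; bc->c; cc->a; ccb->ac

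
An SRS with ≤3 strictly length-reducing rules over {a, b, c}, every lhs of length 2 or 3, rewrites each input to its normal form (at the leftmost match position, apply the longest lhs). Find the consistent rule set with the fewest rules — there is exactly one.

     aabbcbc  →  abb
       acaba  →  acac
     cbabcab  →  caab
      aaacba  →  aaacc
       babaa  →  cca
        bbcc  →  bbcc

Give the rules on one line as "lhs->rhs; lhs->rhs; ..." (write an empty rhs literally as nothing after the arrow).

abc->bb; ba->c; cbc->a

  | aabbcbc => aabba => aabc => abb
  | acaba => acac
  | cbabcab => ccbcab => caab
  | aaacba => aaacc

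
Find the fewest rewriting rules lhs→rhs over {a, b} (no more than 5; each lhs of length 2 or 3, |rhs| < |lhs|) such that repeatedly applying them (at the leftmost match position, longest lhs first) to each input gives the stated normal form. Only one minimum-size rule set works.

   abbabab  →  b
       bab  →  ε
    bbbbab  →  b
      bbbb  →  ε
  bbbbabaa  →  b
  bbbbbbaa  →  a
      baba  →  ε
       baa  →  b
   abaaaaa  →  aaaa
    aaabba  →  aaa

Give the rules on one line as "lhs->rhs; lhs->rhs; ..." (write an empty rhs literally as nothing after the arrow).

  | abbabab => abab => b
  | bab => bb => ε
  | bbbbab => bbab => b
  | bbbb => bb => ε

aba->; ba->b; bb->; bba->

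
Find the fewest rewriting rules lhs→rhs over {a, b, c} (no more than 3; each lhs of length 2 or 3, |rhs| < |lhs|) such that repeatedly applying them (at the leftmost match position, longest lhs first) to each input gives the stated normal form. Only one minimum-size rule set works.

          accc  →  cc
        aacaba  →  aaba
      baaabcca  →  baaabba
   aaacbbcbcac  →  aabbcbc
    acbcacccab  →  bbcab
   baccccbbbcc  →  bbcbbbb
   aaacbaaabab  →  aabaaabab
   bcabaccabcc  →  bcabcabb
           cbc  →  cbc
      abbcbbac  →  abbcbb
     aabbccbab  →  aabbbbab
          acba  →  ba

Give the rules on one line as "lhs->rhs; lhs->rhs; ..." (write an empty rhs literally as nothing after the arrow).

ac->; bcc->bb

  | accc => cc
  | aacaba => aaba
  | baaabcca => baaabba
  | aaacbbcbcac => aabbcbcac => aabbcbc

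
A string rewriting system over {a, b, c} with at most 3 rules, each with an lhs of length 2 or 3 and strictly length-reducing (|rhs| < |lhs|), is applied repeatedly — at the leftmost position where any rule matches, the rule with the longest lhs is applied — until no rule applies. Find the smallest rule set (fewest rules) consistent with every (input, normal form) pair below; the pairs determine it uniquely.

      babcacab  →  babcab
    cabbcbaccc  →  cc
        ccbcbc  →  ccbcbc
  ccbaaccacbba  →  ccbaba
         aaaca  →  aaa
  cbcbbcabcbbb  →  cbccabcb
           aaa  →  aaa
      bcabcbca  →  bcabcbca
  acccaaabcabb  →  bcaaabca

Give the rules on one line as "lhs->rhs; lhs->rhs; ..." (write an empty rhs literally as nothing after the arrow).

ac->; acc->b; bb->

  | babcacab => babcab
  | cabbcbaccc => cacbaccc => cbaccc => cbbc => cc
  | ccbcbc
  | ccbaaccacbba => ccbabacbba => ccbabbba => ccbaba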